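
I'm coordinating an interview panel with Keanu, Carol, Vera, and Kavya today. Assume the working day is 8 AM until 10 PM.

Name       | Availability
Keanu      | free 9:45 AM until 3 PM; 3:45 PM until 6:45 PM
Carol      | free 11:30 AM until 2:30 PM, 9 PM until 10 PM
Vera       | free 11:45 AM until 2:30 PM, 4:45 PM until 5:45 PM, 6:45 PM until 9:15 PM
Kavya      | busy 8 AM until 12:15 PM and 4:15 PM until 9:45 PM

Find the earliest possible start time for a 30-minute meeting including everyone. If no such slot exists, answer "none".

12:15

Keanu free: 09:45-15:00, 15:45-18:45.
Carol free: 11:30-14:30, 21:00-22:00.
Vera free: 11:45-14:30, 16:45-17:45, 18:45-21:15.
Kavya free: 12:15-16:15, 21:45-22:00 (invert busy blocks within the working day).
Keanu ∩ Carol: 11:30-14:30.
Keanu ∩ Carol ∩ Vera: 11:45-14:30.
Keanu ∩ Carol ∩ Vera ∩ Kavya: 12:15-14:30.
The first common window of at least 30 minutes is 12:15-14:30, so the earliest start is 12:15.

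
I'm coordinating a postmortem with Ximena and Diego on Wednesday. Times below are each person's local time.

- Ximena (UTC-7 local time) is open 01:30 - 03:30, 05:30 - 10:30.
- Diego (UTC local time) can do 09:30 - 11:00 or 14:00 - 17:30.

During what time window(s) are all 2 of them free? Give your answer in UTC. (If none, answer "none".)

09:30-10:30, 14:00-17:30

Ximena in UTC: 08:30-10:30, 12:30-17:30 (add 7h to convert from UTC-7).
Diego in UTC: 09:30-11:00, 14:00-17:30.
Ximena ∩ Diego: 09:30-10:30, 14:00-17:30.
So the common availability across everyone is 09:30-10:30, 14:00-17:30.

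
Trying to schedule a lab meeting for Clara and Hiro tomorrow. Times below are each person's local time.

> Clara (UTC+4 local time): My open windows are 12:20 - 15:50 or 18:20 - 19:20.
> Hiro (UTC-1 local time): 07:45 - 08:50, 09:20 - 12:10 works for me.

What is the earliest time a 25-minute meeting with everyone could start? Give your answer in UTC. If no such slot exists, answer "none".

Clara in UTC: 08:20-11:50, 14:20-15:20 (subtract 4h to convert from UTC+4).
Hiro in UTC: 08:45-09:50, 10:20-13:10 (add 1h to convert from UTC-1).
Clara ∩ Hiro: 08:45-09:50, 10:20-11:50.
Those are the intersection windows.
The first common window of at least 25 minutes is 08:45-09:50, so the earliest start is 08:45.

08:45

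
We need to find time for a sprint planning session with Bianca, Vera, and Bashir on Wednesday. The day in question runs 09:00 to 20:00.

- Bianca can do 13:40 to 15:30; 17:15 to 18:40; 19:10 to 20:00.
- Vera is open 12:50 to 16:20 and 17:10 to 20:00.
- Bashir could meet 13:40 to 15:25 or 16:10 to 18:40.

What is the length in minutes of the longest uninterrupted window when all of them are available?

Bianca ∩ Vera: 13:40-15:30, 17:15-18:40, 19:10-20:00.
Bianca ∩ Vera ∩ Bashir: 13:40-15:25, 17:15-18:40.
So the common availability across everyone is 13:40-15:25, 17:15-18:40.
The longest is 13:40-15:25 at 105 minutes.

105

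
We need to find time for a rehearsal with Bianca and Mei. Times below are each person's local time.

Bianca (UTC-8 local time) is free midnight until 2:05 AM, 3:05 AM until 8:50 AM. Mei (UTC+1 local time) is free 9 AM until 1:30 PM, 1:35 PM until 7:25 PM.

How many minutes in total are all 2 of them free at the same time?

465

Bianca in UTC: 08:00-10:05, 11:05-16:50 (add 8h to convert from UTC-8).
Mei in UTC: 08:00-12:30, 12:35-18:25 (subtract 1h to convert from UTC+1).
Bianca ∩ Mei: 08:00-10:05, 11:05-12:30, 12:35-16:50.
Summing the common windows: 125 + 85 + 255 = 465 minutes.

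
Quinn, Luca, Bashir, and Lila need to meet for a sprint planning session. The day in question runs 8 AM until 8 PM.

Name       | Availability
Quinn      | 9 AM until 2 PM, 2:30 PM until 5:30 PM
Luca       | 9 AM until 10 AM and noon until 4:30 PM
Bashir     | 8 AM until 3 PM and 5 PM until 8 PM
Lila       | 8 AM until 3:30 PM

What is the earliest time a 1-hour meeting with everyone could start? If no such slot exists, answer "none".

09:00

Quinn ∩ Luca: 09:00-10:00, 12:00-14:00, 14:30-16:30.
Quinn ∩ Luca ∩ Bashir: 09:00-10:00, 12:00-14:00, 14:30-15:00.
Quinn ∩ Luca ∩ Bashir ∩ Lila: 09:00-10:00, 12:00-14:00, 14:30-15:00.
So the common availability across everyone is 09:00-10:00, 12:00-14:00, 14:30-15:00.
The first common window of at least 60 minutes is 09:00-10:00, so the earliest start is 09:00.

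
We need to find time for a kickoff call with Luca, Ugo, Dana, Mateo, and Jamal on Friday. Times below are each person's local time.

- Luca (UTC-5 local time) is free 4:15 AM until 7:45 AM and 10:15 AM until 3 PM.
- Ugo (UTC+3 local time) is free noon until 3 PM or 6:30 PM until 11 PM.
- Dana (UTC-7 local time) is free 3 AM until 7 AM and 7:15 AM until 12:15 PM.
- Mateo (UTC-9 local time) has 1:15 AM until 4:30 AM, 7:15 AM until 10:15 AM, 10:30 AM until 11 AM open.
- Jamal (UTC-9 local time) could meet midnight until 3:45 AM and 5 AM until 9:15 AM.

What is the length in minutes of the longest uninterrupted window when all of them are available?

Luca in UTC: 09:15-12:45, 15:15-20:00 (add 5h to convert from UTC-5).
Ugo in UTC: 09:00-12:00, 15:30-20:00 (subtract 3h to convert from UTC+3).
Dana in UTC: 10:00-14:00, 14:15-19:15 (add 7h to convert from UTC-7).
Mateo in UTC: 10:15-13:30, 16:15-19:15, 19:30-20:00 (add 9h to convert from UTC-9).
Jamal in UTC: 09:00-12:45, 14:00-18:15 (add 9h to convert from UTC-9).
Luca ∩ Ugo: 09:15-12:00, 15:30-20:00.
Luca ∩ Ugo ∩ Dana: 10:00-12:00, 15:30-19:15.
Luca ∩ Ugo ∩ Dana ∩ Mateo: 10:15-12:00, 16:15-19:15.
Luca ∩ Ugo ∩ Dana ∩ Mateo ∩ Jamal: 10:15-12:00, 16:15-18:15.
The longest is 16:15-18:15 at 120 minutes.

120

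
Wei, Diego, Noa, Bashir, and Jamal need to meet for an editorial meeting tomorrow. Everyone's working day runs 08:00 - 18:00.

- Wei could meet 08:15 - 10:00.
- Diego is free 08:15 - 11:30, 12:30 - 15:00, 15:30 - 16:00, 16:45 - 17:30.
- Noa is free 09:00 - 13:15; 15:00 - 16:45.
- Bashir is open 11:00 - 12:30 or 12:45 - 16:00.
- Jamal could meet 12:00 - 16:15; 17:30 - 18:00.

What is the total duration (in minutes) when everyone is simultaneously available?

0

Wei ∩ Diego: 08:15-10:00.
Wei ∩ Diego ∩ Noa: 09:00-10:00.
Wei ∩ Diego ∩ Noa ∩ Bashir: ∅.
Wei ∩ Diego ∩ Noa ∩ Bashir ∩ Jamal: ∅.
There is no time when everyone is free.
There is no common window, so the total is 0 minutes.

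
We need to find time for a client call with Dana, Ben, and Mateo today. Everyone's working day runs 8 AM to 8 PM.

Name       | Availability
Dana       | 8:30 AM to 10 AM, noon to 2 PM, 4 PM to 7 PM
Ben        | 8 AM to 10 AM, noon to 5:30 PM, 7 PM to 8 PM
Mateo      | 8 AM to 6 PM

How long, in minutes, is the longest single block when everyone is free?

Dana ∩ Ben: 08:30-10:00, 12:00-14:00, 16:00-17:30.
Dana ∩ Ben ∩ Mateo: 08:30-10:00, 12:00-14:00, 16:00-17:30.
The longest is 12:00-14:00 at 120 minutes.

120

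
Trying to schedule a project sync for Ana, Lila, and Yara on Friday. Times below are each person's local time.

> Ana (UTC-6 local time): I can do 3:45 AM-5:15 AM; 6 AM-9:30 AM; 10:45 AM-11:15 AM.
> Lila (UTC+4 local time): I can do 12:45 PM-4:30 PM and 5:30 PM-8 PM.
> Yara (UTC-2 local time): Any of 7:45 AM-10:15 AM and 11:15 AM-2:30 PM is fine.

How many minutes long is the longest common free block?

Ana in UTC: 09:45-11:15, 12:00-15:30, 16:45-17:15 (add 6h to convert from UTC-6).
Lila in UTC: 08:45-12:30, 13:30-16:00 (subtract 4h to convert from UTC+4).
Yara in UTC: 09:45-12:15, 13:15-16:30 (add 2h to convert from UTC-2).
Ana ∩ Lila: 09:45-11:15, 12:00-12:30, 13:30-15:30.
Ana ∩ Lila ∩ Yara: 09:45-11:15, 12:00-12:15, 13:30-15:30.
The longest is 13:30-15:30 at 120 minutes.

120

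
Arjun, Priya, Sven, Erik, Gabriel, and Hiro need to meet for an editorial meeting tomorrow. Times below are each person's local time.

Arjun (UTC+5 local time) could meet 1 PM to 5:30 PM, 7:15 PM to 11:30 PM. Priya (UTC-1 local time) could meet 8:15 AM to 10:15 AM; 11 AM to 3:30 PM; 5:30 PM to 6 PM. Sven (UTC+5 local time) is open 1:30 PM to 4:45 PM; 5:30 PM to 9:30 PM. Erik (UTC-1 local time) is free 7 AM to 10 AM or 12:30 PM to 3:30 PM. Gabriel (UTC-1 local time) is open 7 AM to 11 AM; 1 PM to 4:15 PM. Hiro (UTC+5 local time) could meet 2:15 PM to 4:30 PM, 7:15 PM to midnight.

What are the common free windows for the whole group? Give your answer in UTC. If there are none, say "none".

Arjun in UTC: 08:00-12:30, 14:15-18:30 (subtract 5h to convert from UTC+5).
Priya in UTC: 09:15-11:15, 12:00-16:30, 18:30-19:00 (add 1h to convert from UTC-1).
Sven in UTC: 08:30-11:45, 12:30-16:30 (subtract 5h to convert from UTC+5).
Erik in UTC: 08:00-11:00, 13:30-16:30 (add 1h to convert from UTC-1).
Gabriel in UTC: 08:00-12:00, 14:00-17:15 (add 1h to convert from UTC-1).
Hiro in UTC: 09:15-11:30, 14:15-19:00 (subtract 5h to convert from UTC+5).
Arjun ∩ Priya: 09:15-11:15, 12:00-12:30, 14:15-16:30.
Arjun ∩ Priya ∩ Sven: 09:15-11:15, 14:15-16:30.
Arjun ∩ Priya ∩ Sven ∩ Erik: 09:15-11:00, 14:15-16:30.
Arjun ∩ Priya ∩ Sven ∩ Erik ∩ Gabriel: 09:15-11:00, 14:15-16:30.
Arjun ∩ Priya ∩ Sven ∩ Erik ∩ Gabriel ∩ Hiro: 09:15-11:00, 14:15-16:30.

09:15-11:00, 14:15-16:30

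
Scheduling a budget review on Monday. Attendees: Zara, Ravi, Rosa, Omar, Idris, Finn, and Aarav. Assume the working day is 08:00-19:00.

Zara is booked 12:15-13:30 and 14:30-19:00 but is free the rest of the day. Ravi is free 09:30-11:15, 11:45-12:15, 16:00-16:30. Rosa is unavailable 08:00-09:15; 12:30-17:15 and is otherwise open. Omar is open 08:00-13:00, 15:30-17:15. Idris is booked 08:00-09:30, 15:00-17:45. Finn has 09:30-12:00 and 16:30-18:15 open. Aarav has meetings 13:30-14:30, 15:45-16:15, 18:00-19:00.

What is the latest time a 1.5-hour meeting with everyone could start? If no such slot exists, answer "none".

09:45

Zara free: 08:00-12:15, 13:30-14:30 (invert busy blocks within the working day).
Ravi free: 09:30-11:15, 11:45-12:15, 16:00-16:30.
Rosa free: 09:15-12:30, 17:15-19:00 (invert busy blocks within the working day).
Omar free: 08:00-13:00, 15:30-17:15.
Idris free: 09:30-15:00, 17:45-19:00 (invert busy blocks within the working day).
Finn free: 09:30-12:00, 16:30-18:15.
Aarav free: 08:00-13:30, 14:30-15:45, 16:15-18:00 (invert busy blocks within the working day).
Zara ∩ Ravi: 09:30-11:15, 11:45-12:15.
Zara ∩ Ravi ∩ Rosa: 09:30-11:15, 11:45-12:15.
Zara ∩ Ravi ∩ Rosa ∩ Omar: 09:30-11:15, 11:45-12:15.
Zara ∩ Ravi ∩ Rosa ∩ Omar ∩ Idris: 09:30-11:15, 11:45-12:15.
Zara ∩ Ravi ∩ Rosa ∩ Omar ∩ Idris ∩ Finn: 09:30-11:15, 11:45-12:00.
Zara ∩ Ravi ∩ Rosa ∩ Omar ∩ Idris ∩ Finn ∩ Aarav: 09:30-11:15, 11:45-12:00.
The last common window of at least 90 minutes is 09:30-11:15; a 90-minute meeting can start as late as 09:45 and still end by 11:15.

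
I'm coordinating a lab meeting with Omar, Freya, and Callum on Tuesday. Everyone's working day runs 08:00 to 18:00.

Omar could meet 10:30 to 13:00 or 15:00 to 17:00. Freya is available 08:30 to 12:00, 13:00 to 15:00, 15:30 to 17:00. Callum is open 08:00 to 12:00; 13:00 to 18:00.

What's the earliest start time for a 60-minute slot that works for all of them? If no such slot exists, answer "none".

10:30

Omar ∩ Freya: 10:30-12:00, 15:30-17:00.
Omar ∩ Freya ∩ Callum: 10:30-12:00, 15:30-17:00.
The first common window of at least 60 minutes is 10:30-12:00, so the earliest start is 10:30.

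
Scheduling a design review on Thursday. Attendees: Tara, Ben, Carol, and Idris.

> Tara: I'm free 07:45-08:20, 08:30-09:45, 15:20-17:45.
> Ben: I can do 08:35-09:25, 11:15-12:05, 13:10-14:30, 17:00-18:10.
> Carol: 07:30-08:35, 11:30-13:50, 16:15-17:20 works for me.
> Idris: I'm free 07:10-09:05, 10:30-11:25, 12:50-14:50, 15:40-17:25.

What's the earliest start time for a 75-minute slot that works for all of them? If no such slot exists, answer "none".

Tara ∩ Ben: 08:35-09:25, 17:00-17:45.
Tara ∩ Ben ∩ Carol: 17:00-17:20.
Tara ∩ Ben ∩ Carol ∩ Idris: 17:00-17:20.
No common window is at least 75 minutes long.

none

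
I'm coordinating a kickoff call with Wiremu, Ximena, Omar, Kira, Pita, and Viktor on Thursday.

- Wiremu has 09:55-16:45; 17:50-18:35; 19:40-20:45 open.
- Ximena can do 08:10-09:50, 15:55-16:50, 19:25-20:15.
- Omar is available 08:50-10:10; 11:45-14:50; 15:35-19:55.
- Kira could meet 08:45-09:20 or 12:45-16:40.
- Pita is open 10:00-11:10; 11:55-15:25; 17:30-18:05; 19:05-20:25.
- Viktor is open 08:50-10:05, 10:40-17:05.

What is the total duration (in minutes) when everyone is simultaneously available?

Wiremu ∩ Ximena: 15:55-16:45, 19:40-20:15.
Wiremu ∩ Ximena ∩ Omar: 15:55-16:45, 19:40-19:55.
Wiremu ∩ Ximena ∩ Omar ∩ Kira: 15:55-16:40.
Wiremu ∩ Ximena ∩ Omar ∩ Kira ∩ Pita: ∅.
Wiremu ∩ Ximena ∩ Omar ∩ Kira ∩ Pita ∩ Viktor: ∅.
There is no time when everyone is free.
There is no common window, so the total is 0 minutes.

0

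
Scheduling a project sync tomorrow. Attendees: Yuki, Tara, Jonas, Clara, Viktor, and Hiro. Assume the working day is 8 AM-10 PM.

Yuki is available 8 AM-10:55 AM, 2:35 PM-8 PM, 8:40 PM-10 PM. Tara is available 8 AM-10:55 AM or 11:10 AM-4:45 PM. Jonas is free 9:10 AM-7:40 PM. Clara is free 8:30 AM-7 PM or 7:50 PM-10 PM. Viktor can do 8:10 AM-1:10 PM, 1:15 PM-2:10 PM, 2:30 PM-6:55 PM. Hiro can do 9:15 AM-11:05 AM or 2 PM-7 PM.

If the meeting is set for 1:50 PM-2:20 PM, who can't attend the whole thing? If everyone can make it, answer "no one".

Hiro, Viktor, Yuki

Yuki: not fully free for 13:50-14:20. Tara: free for 13:50-14:20. Jonas: free for 13:50-14:20. Clara: free for 13:50-14:20. Viktor: not fully free for 13:50-14:20. Hiro: not fully free for 13:50-14:20.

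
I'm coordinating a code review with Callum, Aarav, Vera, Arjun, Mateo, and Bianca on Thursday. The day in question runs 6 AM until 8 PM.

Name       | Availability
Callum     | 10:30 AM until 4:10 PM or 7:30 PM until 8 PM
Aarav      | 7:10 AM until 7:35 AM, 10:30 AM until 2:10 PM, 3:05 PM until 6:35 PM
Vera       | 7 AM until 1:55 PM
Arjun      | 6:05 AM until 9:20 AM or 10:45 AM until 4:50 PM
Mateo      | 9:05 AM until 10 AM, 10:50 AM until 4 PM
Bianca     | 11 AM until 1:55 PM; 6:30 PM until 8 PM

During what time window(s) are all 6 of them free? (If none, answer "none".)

11:00-13:55

Callum ∩ Aarav: 10:30-14:10, 15:05-16:10.
Callum ∩ Aarav ∩ Vera: 10:30-13:55.
Callum ∩ Aarav ∩ Vera ∩ Arjun: 10:45-13:55.
Callum ∩ Aarav ∩ Vera ∩ Arjun ∩ Mateo: 10:50-13:55.
Callum ∩ Aarav ∩ Vera ∩ Arjun ∩ Mateo ∩ Bianca: 11:00-13:55.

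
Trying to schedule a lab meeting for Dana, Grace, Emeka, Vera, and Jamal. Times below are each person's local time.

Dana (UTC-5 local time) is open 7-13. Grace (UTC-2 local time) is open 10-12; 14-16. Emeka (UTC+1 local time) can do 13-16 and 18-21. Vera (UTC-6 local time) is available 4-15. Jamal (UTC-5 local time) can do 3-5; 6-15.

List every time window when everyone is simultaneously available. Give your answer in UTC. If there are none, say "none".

Dana in UTC: 12:00-18:00 (add 5h to convert from UTC-5).
Grace in UTC: 12:00-14:00, 16:00-18:00 (add 2h to convert from UTC-2).
Emeka in UTC: 12:00-15:00, 17:00-20:00 (subtract 1h to convert from UTC+1).
Vera in UTC: 10:00-21:00 (add 6h to convert from UTC-6).
Jamal in UTC: 08:00-10:00, 11:00-20:00 (add 5h to convert from UTC-5).
Dana ∩ Grace: 12:00-14:00, 16:00-18:00.
Dana ∩ Grace ∩ Emeka: 12:00-14:00, 17:00-18:00.
Dana ∩ Grace ∩ Emeka ∩ Vera: 12:00-14:00, 17:00-18:00.
Dana ∩ Grace ∩ Emeka ∩ Vera ∩ Jamal: 12:00-14:00, 17:00-18:00.
Those are the intersection windows.

12:00-14:00, 17:00-18:00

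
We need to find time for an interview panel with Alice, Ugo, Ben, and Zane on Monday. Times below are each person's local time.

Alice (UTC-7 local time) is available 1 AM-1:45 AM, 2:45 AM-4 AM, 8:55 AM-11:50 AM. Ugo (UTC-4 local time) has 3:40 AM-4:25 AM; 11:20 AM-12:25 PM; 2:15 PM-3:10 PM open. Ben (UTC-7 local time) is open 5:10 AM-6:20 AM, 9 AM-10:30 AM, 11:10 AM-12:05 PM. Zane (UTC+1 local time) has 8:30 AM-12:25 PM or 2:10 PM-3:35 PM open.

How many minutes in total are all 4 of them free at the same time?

Alice in UTC: 08:00-08:45, 09:45-11:00, 15:55-18:50 (add 7h to convert from UTC-7).
Ugo in UTC: 07:40-08:25, 15:20-16:25, 18:15-19:10 (add 4h to convert from UTC-4).
Ben in UTC: 12:10-13:20, 16:00-17:30, 18:10-19:05 (add 7h to convert from UTC-7).
Zane in UTC: 07:30-11:25, 13:10-14:35 (subtract 1h to convert from UTC+1).
Alice ∩ Ugo: 08:00-08:25, 15:55-16:25, 18:15-18:50.
Alice ∩ Ugo ∩ Ben: 16:00-16:25, 18:15-18:50.
Alice ∩ Ugo ∩ Ben ∩ Zane: ∅.
There is no time when everyone is free.
There is no common window, so the total is 0 minutes.

0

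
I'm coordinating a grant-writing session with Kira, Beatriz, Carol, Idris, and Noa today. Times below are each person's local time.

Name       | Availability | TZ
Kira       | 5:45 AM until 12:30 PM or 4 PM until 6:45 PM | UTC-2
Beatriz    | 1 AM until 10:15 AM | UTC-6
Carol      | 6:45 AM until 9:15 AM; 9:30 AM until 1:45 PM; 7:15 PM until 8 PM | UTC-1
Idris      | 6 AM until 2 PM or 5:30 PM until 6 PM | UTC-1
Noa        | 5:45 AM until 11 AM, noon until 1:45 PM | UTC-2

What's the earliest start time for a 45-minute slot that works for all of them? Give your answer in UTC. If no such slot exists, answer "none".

07:45

Kira in UTC: 07:45-14:30, 18:00-20:45 (add 2h to convert from UTC-2).
Beatriz in UTC: 07:00-16:15 (add 6h to convert from UTC-6).
Carol in UTC: 07:45-10:15, 10:30-14:45, 20:15-21:00 (add 1h to convert from UTC-1).
Idris in UTC: 07:00-15:00, 18:30-19:00 (add 1h to convert from UTC-1).
Noa in UTC: 07:45-13:00, 14:00-15:45 (add 2h to convert from UTC-2).
Kira ∩ Beatriz: 07:45-14:30.
Kira ∩ Beatriz ∩ Carol: 07:45-10:15, 10:30-14:30.
Kira ∩ Beatriz ∩ Carol ∩ Idris: 07:45-10:15, 10:30-14:30.
Kira ∩ Beatriz ∩ Carol ∩ Idris ∩ Noa: 07:45-10:15, 10:30-13:00, 14:00-14:30.
The first common window of at least 45 minutes is 07:45-10:15, so the earliest start is 07:45.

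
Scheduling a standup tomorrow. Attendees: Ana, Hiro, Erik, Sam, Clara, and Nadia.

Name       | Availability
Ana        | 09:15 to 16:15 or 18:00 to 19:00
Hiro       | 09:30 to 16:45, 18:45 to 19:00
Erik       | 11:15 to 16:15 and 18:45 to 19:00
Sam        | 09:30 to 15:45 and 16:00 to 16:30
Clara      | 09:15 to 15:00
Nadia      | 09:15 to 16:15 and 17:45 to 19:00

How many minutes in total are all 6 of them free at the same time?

225

Ana ∩ Hiro: 09:30-16:15, 18:45-19:00.
Ana ∩ Hiro ∩ Erik: 11:15-16:15, 18:45-19:00.
Ana ∩ Hiro ∩ Erik ∩ Sam: 11:15-15:45, 16:00-16:15.
Ana ∩ Hiro ∩ Erik ∩ Sam ∩ Clara: 11:15-15:00.
Ana ∩ Hiro ∩ Erik ∩ Sam ∩ Clara ∩ Nadia: 11:15-15:00.
Those are the intersection windows.
That's a single block of 225 minutes.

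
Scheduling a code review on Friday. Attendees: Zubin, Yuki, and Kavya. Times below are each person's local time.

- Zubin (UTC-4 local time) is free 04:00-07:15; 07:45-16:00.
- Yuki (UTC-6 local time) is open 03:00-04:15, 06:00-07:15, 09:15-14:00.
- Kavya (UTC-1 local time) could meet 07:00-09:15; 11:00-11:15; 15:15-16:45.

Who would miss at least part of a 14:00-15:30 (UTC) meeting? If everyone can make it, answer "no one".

Kavya, Yuki

Zubin in UTC: 08:00-11:15, 11:45-20:00 (add 4h to convert from UTC-4).
Yuki in UTC: 09:00-10:15, 12:00-13:15, 15:15-20:00 (add 6h to convert from UTC-6).
Kavya in UTC: 08:00-10:15, 12:00-12:15, 16:15-17:45 (add 1h to convert from UTC-1).
Zubin: free for 14:00-15:30. Yuki: not fully free for 14:00-15:30. Kavya: not fully free for 14:00-15:30.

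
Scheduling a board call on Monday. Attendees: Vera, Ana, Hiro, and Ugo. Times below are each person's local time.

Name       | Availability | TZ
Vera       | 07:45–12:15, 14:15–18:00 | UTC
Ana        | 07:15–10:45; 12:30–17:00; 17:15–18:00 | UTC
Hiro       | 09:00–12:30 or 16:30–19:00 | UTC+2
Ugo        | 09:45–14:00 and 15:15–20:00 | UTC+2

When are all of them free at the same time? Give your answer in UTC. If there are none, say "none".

Vera in UTC: 07:45-12:15, 14:15-18:00.
Ana in UTC: 07:15-10:45, 12:30-17:00, 17:15-18:00.
Hiro in UTC: 07:00-10:30, 14:30-17:00 (subtract 2h to convert from UTC+2).
Ugo in UTC: 07:45-12:00, 13:15-18:00 (subtract 2h to convert from UTC+2).
Vera ∩ Ana: 07:45-10:45, 14:15-17:00, 17:15-18:00.
Vera ∩ Ana ∩ Hiro: 07:45-10:30, 14:30-17:00.
Vera ∩ Ana ∩ Hiro ∩ Ugo: 07:45-10:30, 14:30-17:00.

07:45-10:30, 14:30-17:00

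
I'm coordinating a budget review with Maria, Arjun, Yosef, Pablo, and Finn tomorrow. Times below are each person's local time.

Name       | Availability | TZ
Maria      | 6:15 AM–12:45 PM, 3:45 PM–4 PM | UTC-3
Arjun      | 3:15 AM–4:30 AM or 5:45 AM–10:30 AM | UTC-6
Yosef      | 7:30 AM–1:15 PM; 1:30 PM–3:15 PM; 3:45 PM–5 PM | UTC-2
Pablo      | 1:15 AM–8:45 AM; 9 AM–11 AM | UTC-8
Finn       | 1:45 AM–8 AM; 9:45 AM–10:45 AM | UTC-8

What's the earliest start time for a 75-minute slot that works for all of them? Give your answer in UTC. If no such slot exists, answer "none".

Maria in UTC: 09:15-15:45, 18:45-19:00 (add 3h to convert from UTC-3).
Arjun in UTC: 09:15-10:30, 11:45-16:30 (add 6h to convert from UTC-6).
Yosef in UTC: 09:30-15:15, 15:30-17:15, 17:45-19:00 (add 2h to convert from UTC-2).
Pablo in UTC: 09:15-16:45, 17:00-19:00 (add 8h to convert from UTC-8).
Finn in UTC: 09:45-16:00, 17:45-18:45 (add 8h to convert from UTC-8).
Maria ∩ Arjun: 09:15-10:30, 11:45-15:45.
Maria ∩ Arjun ∩ Yosef: 09:30-10:30, 11:45-15:15, 15:30-15:45.
Maria ∩ Arjun ∩ Yosef ∩ Pablo: 09:30-10:30, 11:45-15:15, 15:30-15:45.
Maria ∩ Arjun ∩ Yosef ∩ Pablo ∩ Finn: 09:45-10:30, 11:45-15:15, 15:30-15:45.
The first common window of at least 75 minutes is 11:45-15:15, so the earliest start is 11:45.

11:45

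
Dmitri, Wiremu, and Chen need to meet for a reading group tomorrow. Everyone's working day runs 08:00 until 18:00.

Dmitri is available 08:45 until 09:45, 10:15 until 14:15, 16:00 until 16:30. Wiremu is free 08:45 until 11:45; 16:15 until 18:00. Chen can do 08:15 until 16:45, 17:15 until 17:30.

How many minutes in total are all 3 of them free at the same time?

Dmitri ∩ Wiremu: 08:45-09:45, 10:15-11:45, 16:15-16:30.
Dmitri ∩ Wiremu ∩ Chen: 08:45-09:45, 10:15-11:45, 16:15-16:30.
Summing the common windows: 60 + 90 + 15 = 165 minutes.

165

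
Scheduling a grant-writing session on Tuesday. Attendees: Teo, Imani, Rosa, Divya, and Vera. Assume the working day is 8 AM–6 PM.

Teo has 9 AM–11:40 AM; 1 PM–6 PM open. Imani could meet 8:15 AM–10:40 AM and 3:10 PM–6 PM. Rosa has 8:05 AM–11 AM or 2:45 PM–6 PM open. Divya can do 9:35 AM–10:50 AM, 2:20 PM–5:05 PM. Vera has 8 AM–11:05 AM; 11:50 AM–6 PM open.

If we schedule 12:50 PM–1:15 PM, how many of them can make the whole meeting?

Vera can make the full 12:50-13:15 slot — that's 1.

1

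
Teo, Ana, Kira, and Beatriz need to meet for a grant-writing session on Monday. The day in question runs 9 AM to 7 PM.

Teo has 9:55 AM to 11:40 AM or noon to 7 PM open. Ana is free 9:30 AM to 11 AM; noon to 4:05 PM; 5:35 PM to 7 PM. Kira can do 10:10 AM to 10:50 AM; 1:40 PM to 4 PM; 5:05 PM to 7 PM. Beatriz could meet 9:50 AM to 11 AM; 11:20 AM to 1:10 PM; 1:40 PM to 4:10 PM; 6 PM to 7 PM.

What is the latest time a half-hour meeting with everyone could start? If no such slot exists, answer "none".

Teo ∩ Ana: 09:55-11:00, 12:00-16:05, 17:35-19:00.
Teo ∩ Ana ∩ Kira: 10:10-10:50, 13:40-16:00, 17:35-19:00.
Teo ∩ Ana ∩ Kira ∩ Beatriz: 10:10-10:50, 13:40-16:00, 18:00-19:00.
So the common availability across everyone is 10:10-10:50, 13:40-16:00, 18:00-19:00.
The last common window of at least 30 minutes is 18:00-19:00; a 30-minute meeting can start as late as 18:30 and still end by 19:00.

18:30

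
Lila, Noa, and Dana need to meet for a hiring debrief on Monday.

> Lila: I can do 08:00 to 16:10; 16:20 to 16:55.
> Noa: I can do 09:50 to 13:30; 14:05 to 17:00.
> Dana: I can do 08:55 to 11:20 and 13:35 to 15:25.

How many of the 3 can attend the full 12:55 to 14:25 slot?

1

Lila can make the full 12:55-14:25 slot — that's 1.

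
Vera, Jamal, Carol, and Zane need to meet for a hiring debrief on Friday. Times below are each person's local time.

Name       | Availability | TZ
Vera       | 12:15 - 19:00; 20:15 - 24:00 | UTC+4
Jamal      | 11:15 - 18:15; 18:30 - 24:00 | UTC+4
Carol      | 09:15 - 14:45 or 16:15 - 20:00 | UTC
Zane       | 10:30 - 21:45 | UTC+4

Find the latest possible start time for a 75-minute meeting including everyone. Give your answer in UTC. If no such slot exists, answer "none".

16:30

Vera in UTC: 08:15-15:00, 16:15-20:00 (subtract 4h to convert from UTC+4).
Jamal in UTC: 07:15-14:15, 14:30-20:00 (subtract 4h to convert from UTC+4).
Carol in UTC: 09:15-14:45, 16:15-20:00.
Zane in UTC: 06:30-17:45 (subtract 4h to convert from UTC+4).
Vera ∩ Jamal: 08:15-14:15, 14:30-15:00, 16:15-20:00.
Vera ∩ Jamal ∩ Carol: 09:15-14:15, 14:30-14:45, 16:15-20:00.
Vera ∩ Jamal ∩ Carol ∩ Zane: 09:15-14:15, 14:30-14:45, 16:15-17:45.
The last common window of at least 75 minutes is 16:15-17:45; a 75-minute meeting can start as late as 16:30 and still end by 17:45.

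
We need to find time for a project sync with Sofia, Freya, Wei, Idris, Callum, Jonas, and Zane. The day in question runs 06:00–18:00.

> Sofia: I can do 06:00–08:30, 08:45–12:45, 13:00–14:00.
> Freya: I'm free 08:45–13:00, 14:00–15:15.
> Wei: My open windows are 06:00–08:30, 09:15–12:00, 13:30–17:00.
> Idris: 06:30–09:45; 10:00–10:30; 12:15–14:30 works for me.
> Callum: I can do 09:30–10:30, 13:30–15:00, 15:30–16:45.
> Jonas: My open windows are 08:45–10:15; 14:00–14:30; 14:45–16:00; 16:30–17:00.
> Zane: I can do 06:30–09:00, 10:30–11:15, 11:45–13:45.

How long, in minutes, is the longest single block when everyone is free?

Sofia ∩ Freya: 08:45-12:45.
Sofia ∩ Freya ∩ Wei: 09:15-12:00.
Sofia ∩ Freya ∩ Wei ∩ Idris: 09:15-09:45, 10:00-10:30.
Sofia ∩ Freya ∩ Wei ∩ Idris ∩ Callum: 09:30-09:45, 10:00-10:30.
Sofia ∩ Freya ∩ Wei ∩ Idris ∩ Callum ∩ Jonas: 09:30-09:45, 10:00-10:15.
Sofia ∩ Freya ∩ Wei ∩ Idris ∩ Callum ∩ Jonas ∩ Zane: ∅.
There is no time when everyone is free.
No common window exists, so the longest block is 0 minutes.

0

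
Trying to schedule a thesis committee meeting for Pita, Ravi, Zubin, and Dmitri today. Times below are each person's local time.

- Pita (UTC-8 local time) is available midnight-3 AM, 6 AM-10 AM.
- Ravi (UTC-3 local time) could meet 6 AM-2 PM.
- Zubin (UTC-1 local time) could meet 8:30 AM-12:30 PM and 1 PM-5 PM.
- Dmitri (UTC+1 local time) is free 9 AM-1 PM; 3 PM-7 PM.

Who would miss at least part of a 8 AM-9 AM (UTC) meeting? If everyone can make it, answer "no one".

Ravi, Zubin

Pita in UTC: 08:00-11:00, 14:00-18:00 (add 8h to convert from UTC-8).
Ravi in UTC: 09:00-17:00 (add 3h to convert from UTC-3).
Zubin in UTC: 09:30-13:30, 14:00-18:00 (add 1h to convert from UTC-1).
Dmitri in UTC: 08:00-12:00, 14:00-18:00 (subtract 1h to convert from UTC+1).
Pita: free for 08:00-09:00. Ravi: not fully free for 08:00-09:00. Zubin: not fully free for 08:00-09:00. Dmitri: free for 08:00-09:00.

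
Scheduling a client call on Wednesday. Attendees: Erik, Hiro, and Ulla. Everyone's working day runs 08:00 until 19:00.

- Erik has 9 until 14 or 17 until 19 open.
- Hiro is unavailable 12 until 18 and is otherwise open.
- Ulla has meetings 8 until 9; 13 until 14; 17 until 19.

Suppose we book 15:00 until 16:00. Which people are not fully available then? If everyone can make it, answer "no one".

Erik, Hiro

Erik free: 09:00-14:00, 17:00-19:00.
Hiro free: 08:00-12:00, 18:00-19:00 (invert busy blocks within the working day).
Ulla free: 09:00-13:00, 14:00-17:00 (invert busy blocks within the working day).
Erik: not fully free for 15:00-16:00. Hiro: not fully free for 15:00-16:00. Ulla: free for 15:00-16:00.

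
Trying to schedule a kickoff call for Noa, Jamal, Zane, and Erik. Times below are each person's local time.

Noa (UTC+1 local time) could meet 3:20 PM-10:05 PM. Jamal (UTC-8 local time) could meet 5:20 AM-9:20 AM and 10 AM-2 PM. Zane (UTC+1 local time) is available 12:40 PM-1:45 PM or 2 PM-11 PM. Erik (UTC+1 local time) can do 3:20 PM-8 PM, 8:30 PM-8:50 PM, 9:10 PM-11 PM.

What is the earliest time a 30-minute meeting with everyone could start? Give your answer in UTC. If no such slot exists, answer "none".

Noa in UTC: 14:20-21:05 (subtract 1h to convert from UTC+1).
Jamal in UTC: 13:20-17:20, 18:00-22:00 (add 8h to convert from UTC-8).
Zane in UTC: 11:40-12:45, 13:00-22:00 (subtract 1h to convert from UTC+1).
Erik in UTC: 14:20-19:00, 19:30-19:50, 20:10-22:00 (subtract 1h to convert from UTC+1).
Noa ∩ Jamal: 14:20-17:20, 18:00-21:05.
Noa ∩ Jamal ∩ Zane: 14:20-17:20, 18:00-21:05.
Noa ∩ Jamal ∩ Zane ∩ Erik: 14:20-17:20, 18:00-19:00, 19:30-19:50, 20:10-21:05.
So the common availability across everyone is 14:20-17:20, 18:00-19:00, 19:30-19:50, 20:10-21:05.
The first common window of at least 30 minutes is 14:20-17:20, so the earliest start is 14:20.

14:20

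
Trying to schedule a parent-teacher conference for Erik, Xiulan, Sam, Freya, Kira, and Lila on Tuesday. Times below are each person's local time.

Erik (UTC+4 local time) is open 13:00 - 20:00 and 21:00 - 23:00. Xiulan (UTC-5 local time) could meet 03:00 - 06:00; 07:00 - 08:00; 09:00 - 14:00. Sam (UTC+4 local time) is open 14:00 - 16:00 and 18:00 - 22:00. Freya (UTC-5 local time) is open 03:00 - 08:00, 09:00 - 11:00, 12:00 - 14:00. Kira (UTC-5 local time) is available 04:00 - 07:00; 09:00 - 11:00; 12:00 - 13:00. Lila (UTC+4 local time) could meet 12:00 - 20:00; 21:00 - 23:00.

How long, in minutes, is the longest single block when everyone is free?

Erik in UTC: 09:00-16:00, 17:00-19:00 (subtract 4h to convert from UTC+4).
Xiulan in UTC: 08:00-11:00, 12:00-13:00, 14:00-19:00 (add 5h to convert from UTC-5).
Sam in UTC: 10:00-12:00, 14:00-18:00 (subtract 4h to convert from UTC+4).
Freya in UTC: 08:00-13:00, 14:00-16:00, 17:00-19:00 (add 5h to convert from UTC-5).
Kira in UTC: 09:00-12:00, 14:00-16:00, 17:00-18:00 (add 5h to convert from UTC-5).
Lila in UTC: 08:00-16:00, 17:00-19:00 (subtract 4h to convert from UTC+4).
Erik ∩ Xiulan: 09:00-11:00, 12:00-13:00, 14:00-16:00, 17:00-19:00.
Erik ∩ Xiulan ∩ Sam: 10:00-11:00, 14:00-16:00, 17:00-18:00.
Erik ∩ Xiulan ∩ Sam ∩ Freya: 10:00-11:00, 14:00-16:00, 17:00-18:00.
Erik ∩ Xiulan ∩ Sam ∩ Freya ∩ Kira: 10:00-11:00, 14:00-16:00, 17:00-18:00.
Erik ∩ Xiulan ∩ Sam ∩ Freya ∩ Kira ∩ Lila: 10:00-11:00, 14:00-16:00, 17:00-18:00.
The longest is 14:00-16:00 at 120 minutes.

120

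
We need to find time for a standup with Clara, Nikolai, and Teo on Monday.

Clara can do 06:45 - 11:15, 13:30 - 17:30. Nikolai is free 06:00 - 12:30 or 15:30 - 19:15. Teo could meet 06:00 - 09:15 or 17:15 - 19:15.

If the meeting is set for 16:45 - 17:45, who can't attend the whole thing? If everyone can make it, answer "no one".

Clara, Teo

Clara: not fully free for 16:45-17:45. Nikolai: free for 16:45-17:45. Teo: not fully free for 16:45-17:45.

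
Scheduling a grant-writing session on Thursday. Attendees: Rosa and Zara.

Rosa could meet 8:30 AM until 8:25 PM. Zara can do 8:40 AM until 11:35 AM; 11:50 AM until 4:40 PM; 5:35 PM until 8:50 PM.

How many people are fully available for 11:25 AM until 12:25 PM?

Rosa can make the full 11:25-12:25 slot — that's 1.

1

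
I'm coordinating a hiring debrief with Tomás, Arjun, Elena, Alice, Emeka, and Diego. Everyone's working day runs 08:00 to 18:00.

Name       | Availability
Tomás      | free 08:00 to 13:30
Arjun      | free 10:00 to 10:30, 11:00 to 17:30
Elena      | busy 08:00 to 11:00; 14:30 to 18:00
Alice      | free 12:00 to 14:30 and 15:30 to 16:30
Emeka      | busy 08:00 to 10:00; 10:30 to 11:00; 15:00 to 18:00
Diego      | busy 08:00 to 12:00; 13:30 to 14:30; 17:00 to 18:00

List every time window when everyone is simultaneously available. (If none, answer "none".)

12:00-13:30

Tomás free: 08:00-13:30.
Arjun free: 10:00-10:30, 11:00-17:30.
Elena free: 11:00-14:30 (invert busy blocks within the working day).
Alice free: 12:00-14:30, 15:30-16:30.
Emeka free: 10:00-10:30, 11:00-15:00 (invert busy blocks within the working day).
Diego free: 12:00-13:30, 14:30-17:00 (invert busy blocks within the working day).
Tomás ∩ Arjun: 10:00-10:30, 11:00-13:30.
Tomás ∩ Arjun ∩ Elena: 11:00-13:30.
Tomás ∩ Arjun ∩ Elena ∩ Alice: 12:00-13:30.
Tomás ∩ Arjun ∩ Elena ∩ Alice ∩ Emeka: 12:00-13:30.
Tomás ∩ Arjun ∩ Elena ∩ Alice ∩ Emeka ∩ Diego: 12:00-13:30.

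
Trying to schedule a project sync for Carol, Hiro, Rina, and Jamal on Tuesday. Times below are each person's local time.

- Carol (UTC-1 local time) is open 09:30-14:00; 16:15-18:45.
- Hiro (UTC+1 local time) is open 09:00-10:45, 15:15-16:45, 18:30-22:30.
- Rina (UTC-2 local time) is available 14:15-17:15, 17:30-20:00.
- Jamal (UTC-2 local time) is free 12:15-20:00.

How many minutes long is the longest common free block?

Carol in UTC: 10:30-15:00, 17:15-19:45 (add 1h to convert from UTC-1).
Hiro in UTC: 08:00-09:45, 14:15-15:45, 17:30-21:30 (subtract 1h to convert from UTC+1).
Rina in UTC: 16:15-19:15, 19:30-22:00 (add 2h to convert from UTC-2).
Jamal in UTC: 14:15-22:00 (add 2h to convert from UTC-2).
Carol ∩ Hiro: 14:15-15:00, 17:30-19:45.
Carol ∩ Hiro ∩ Rina: 17:30-19:15, 19:30-19:45.
Carol ∩ Hiro ∩ Rina ∩ Jamal: 17:30-19:15, 19:30-19:45.
Those are the intersection windows.
The longest is 17:30-19:15 at 105 minutes.

105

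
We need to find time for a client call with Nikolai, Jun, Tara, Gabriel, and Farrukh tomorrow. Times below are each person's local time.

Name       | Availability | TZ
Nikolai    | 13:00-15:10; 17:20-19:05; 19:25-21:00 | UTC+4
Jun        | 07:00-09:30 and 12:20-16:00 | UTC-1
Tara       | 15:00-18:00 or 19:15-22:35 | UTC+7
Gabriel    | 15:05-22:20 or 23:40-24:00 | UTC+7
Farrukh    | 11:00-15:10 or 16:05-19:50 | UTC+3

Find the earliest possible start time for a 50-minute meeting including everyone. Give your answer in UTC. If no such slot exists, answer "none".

Nikolai in UTC: 09:00-11:10, 13:20-15:05, 15:25-17:00 (subtract 4h to convert from UTC+4).
Jun in UTC: 08:00-10:30, 13:20-17:00 (add 1h to convert from UTC-1).
Tara in UTC: 08:00-11:00, 12:15-15:35 (subtract 7h to convert from UTC+7).
Gabriel in UTC: 08:05-15:20, 16:40-17:00 (subtract 7h to convert from UTC+7).
Farrukh in UTC: 08:00-12:10, 13:05-16:50 (subtract 3h to convert from UTC+3).
Nikolai ∩ Jun: 09:00-10:30, 13:20-15:05, 15:25-17:00.
Nikolai ∩ Jun ∩ Tara: 09:00-10:30, 13:20-15:05, 15:25-15:35.
Nikolai ∩ Jun ∩ Tara ∩ Gabriel: 09:00-10:30, 13:20-15:05.
Nikolai ∩ Jun ∩ Tara ∩ Gabriel ∩ Farrukh: 09:00-10:30, 13:20-15:05.
So the common availability across everyone is 09:00-10:30, 13:20-15:05.
The first common window of at least 50 minutes is 09:00-10:30, so the earliest start is 09:00.

09:00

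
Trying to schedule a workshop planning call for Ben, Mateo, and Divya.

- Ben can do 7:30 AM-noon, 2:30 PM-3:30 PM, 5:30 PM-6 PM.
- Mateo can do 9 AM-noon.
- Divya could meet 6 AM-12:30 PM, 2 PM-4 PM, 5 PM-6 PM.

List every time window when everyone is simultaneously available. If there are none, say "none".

09:00-12:00

Ben ∩ Mateo: 09:00-12:00.
Ben ∩ Mateo ∩ Divya: 09:00-12:00.
So the common availability across everyone is 09:00-12:00.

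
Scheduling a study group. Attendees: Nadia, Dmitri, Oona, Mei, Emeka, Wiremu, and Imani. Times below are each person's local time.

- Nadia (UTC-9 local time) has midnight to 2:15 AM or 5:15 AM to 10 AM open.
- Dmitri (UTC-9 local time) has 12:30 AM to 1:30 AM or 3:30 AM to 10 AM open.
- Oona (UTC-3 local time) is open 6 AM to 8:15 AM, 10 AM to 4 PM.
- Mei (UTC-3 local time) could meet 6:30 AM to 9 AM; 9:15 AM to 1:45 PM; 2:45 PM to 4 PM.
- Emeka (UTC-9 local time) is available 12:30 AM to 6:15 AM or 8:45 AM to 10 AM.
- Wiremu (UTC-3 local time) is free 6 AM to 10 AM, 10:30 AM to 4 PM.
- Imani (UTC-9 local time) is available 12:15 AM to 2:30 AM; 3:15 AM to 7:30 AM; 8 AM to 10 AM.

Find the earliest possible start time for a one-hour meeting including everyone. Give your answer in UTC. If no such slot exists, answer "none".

Nadia in UTC: 09:00-11:15, 14:15-19:00 (add 9h to convert from UTC-9).
Dmitri in UTC: 09:30-10:30, 12:30-19:00 (add 9h to convert from UTC-9).
Oona in UTC: 09:00-11:15, 13:00-19:00 (add 3h to convert from UTC-3).
Mei in UTC: 09:30-12:00, 12:15-16:45, 17:45-19:00 (add 3h to convert from UTC-3).
Emeka in UTC: 09:30-15:15, 17:45-19:00 (add 9h to convert from UTC-9).
Wiremu in UTC: 09:00-13:00, 13:30-19:00 (add 3h to convert from UTC-3).
Imani in UTC: 09:15-11:30, 12:15-16:30, 17:00-19:00 (add 9h to convert from UTC-9).
Nadia ∩ Dmitri: 09:30-10:30, 14:15-19:00.
Nadia ∩ Dmitri ∩ Oona: 09:30-10:30, 14:15-19:00.
Nadia ∩ Dmitri ∩ Oona ∩ Mei: 09:30-10:30, 14:15-16:45, 17:45-19:00.
Nadia ∩ Dmitri ∩ Oona ∩ Mei ∩ Emeka: 09:30-10:30, 14:15-15:15, 17:45-19:00.
Nadia ∩ Dmitri ∩ Oona ∩ Mei ∩ Emeka ∩ Wiremu: 09:30-10:30, 14:15-15:15, 17:45-19:00.
Nadia ∩ Dmitri ∩ Oona ∩ Mei ∩ Emeka ∩ Wiremu ∩ Imani: 09:30-10:30, 14:15-15:15, 17:45-19:00.
So the common availability across everyone is 09:30-10:30, 14:15-15:15, 17:45-19:00.
The first common window of at least 60 minutes is 09:30-10:30, so the earliest start is 09:30.

09:30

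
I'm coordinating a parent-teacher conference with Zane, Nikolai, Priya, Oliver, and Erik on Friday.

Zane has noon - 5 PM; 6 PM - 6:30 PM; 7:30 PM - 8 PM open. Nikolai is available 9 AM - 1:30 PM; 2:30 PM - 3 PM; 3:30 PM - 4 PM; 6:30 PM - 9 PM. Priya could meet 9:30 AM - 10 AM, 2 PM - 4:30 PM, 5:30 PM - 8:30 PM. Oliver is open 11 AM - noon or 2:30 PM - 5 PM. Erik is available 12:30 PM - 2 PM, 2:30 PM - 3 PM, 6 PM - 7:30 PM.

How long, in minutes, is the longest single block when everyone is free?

Zane ∩ Nikolai: 12:00-13:30, 14:30-15:00, 15:30-16:00, 19:30-20:00.
Zane ∩ Nikolai ∩ Priya: 14:30-15:00, 15:30-16:00, 19:30-20:00.
Zane ∩ Nikolai ∩ Priya ∩ Oliver: 14:30-15:00, 15:30-16:00.
Zane ∩ Nikolai ∩ Priya ∩ Oliver ∩ Erik: 14:30-15:00.
The longest is 14:30-15:00 at 30 minutes.

30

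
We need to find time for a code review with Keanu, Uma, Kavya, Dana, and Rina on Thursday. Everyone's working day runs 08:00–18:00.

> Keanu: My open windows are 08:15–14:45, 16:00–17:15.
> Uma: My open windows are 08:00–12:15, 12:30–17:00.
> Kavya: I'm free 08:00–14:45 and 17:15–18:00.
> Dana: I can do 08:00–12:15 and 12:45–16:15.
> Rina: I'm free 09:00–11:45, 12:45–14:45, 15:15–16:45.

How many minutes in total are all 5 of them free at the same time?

285

Keanu ∩ Uma: 08:15-12:15, 12:30-14:45, 16:00-17:00.
Keanu ∩ Uma ∩ Kavya: 08:15-12:15, 12:30-14:45.
Keanu ∩ Uma ∩ Kavya ∩ Dana: 08:15-12:15, 12:45-14:45.
Keanu ∩ Uma ∩ Kavya ∩ Dana ∩ Rina: 09:00-11:45, 12:45-14:45.
Summing the common windows: 165 + 120 = 285 minutes.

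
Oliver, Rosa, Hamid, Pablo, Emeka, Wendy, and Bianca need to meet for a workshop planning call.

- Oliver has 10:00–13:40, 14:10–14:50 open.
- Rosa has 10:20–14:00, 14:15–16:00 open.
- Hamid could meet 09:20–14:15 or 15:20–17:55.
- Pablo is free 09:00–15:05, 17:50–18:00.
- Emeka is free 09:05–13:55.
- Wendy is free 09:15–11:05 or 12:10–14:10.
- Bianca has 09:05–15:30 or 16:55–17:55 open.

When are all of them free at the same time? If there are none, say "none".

Oliver ∩ Rosa: 10:20-13:40, 14:15-14:50.
Oliver ∩ Rosa ∩ Hamid: 10:20-13:40.
Oliver ∩ Rosa ∩ Hamid ∩ Pablo: 10:20-13:40.
Oliver ∩ Rosa ∩ Hamid ∩ Pablo ∩ Emeka: 10:20-13:40.
Oliver ∩ Rosa ∩ Hamid ∩ Pablo ∩ Emeka ∩ Wendy: 10:20-11:05, 12:10-13:40.
Oliver ∩ Rosa ∩ Hamid ∩ Pablo ∩ Emeka ∩ Wendy ∩ Bianca: 10:20-11:05, 12:10-13:40.
So the common availability across everyone is 10:20-11:05, 12:10-13:40.

10:20-11:05, 12:10-13:40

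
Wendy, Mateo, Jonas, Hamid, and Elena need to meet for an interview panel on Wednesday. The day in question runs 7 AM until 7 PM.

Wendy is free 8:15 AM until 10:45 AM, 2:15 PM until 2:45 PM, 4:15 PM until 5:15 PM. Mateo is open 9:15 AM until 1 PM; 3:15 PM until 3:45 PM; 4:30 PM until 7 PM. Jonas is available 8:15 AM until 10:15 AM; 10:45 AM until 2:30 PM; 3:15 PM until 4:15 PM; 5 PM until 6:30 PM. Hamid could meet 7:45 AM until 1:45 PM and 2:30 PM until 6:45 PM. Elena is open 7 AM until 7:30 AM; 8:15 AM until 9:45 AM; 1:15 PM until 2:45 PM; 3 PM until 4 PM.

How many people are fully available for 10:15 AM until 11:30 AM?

2

Mateo and Hamid can make the full 10:15-11:30 slot — that's 2.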